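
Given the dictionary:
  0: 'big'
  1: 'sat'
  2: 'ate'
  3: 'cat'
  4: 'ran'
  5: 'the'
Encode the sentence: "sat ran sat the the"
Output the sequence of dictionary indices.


Look up each word in the dictionary:
  'sat' -> 1
  'ran' -> 4
  'sat' -> 1
  'the' -> 5
  'the' -> 5

Encoded: [1, 4, 1, 5, 5]


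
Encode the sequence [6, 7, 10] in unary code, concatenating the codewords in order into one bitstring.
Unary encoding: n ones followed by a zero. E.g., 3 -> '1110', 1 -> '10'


Encode each number as n ones followed by a terminating 0:
  6 -> 1111110 (7 bits)
  7 -> 11111110 (8 bits)
  10 -> 11111111110 (11 bits)
Total length = 7 + 8 + 11 = 26 bits.

Unary([6, 7, 10]) = 11111101111111011111111110 (26 bits)


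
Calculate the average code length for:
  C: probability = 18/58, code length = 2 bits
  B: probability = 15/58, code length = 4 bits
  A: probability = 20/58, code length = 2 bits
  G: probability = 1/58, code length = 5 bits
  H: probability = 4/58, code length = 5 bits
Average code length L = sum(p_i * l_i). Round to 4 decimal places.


Weighted contributions p_i * l_i:
  C: (18/58) * 2 = 36/58
  B: (15/58) * 4 = 60/58
  A: (20/58) * 2 = 40/58
  G: (1/58) * 5 = 5/58
  H: (4/58) * 5 = 20/58
Sum = (36 + 60 + 40 + 5 + 20)/58 = 161/58

L = 161/58 = 2.7759 bits/symbol


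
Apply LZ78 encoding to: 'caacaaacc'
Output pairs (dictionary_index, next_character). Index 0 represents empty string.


LZ78 encoding steps:
Dictionary: {0: ''}
Step 1: w='' (idx 0), next='c' -> output (0, 'c'), add 'c' as idx 1
Step 2: w='' (idx 0), next='a' -> output (0, 'a'), add 'a' as idx 2
Step 3: w='a' (idx 2), next='c' -> output (2, 'c'), add 'ac' as idx 3
Step 4: w='a' (idx 2), next='a' -> output (2, 'a'), add 'aa' as idx 4
Step 5: w='ac' (idx 3), next='c' -> output (3, 'c'), add 'acc' as idx 5


Encoded: [(0, 'c'), (0, 'a'), (2, 'c'), (2, 'a'), (3, 'c')]


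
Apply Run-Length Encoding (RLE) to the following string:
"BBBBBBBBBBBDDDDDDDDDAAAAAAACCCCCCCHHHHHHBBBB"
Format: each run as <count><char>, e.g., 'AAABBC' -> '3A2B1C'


Scanning runs left to right:
  i=0: run of 'B' x 11 -> '11B'
  i=11: run of 'D' x 9 -> '9D'
  i=20: run of 'A' x 7 -> '7A'
  i=27: run of 'C' x 7 -> '7C'
  i=34: run of 'H' x 6 -> '6H'
  i=40: run of 'B' x 4 -> '4B'

RLE = 11B9D7A7C6H4B


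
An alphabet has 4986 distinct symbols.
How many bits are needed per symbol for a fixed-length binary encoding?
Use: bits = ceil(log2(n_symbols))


log2(4986) = 12.2837
Bracket: 2^12 = 4096 < 4986 <= 2^13 = 8192
So ceil(log2(4986)) = 13

bits = ceil(log2(4986)) = ceil(12.2837) = 13 bits


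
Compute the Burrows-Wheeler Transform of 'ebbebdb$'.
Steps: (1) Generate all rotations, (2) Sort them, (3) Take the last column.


Rotations (sorted):
  0: $ebbebdb -> last char: b
  1: b$ebbebd -> last char: d
  2: bbebdb$e -> last char: e
  3: bdb$ebbe -> last char: e
  4: bebdb$eb -> last char: b
  5: db$ebbeb -> last char: b
  6: ebbebdb$ -> last char: $
  7: ebdb$ebb -> last char: b


BWT = bdeebb$b


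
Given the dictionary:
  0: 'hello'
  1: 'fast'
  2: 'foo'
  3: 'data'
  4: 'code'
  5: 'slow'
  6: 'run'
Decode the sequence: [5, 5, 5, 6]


Look up each index in the dictionary:
  5 -> 'slow'
  5 -> 'slow'
  5 -> 'slow'
  6 -> 'run'

Decoded: "slow slow slow run"


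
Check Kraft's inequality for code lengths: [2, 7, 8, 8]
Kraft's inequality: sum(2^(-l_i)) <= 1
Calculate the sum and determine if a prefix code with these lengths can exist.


Sum = 2^(-2) + 2^(-7) + 2^(-8) + 2^(-8)
    = 0.25 + 0.0078125 + 0.00390625 + 0.00390625
    = 68/256 = 0.265625
Since 0.265625 <= 1, Kraft's inequality IS satisfied.
A prefix code with these lengths CAN exist.

Kraft sum = 0.265625. Satisfied.


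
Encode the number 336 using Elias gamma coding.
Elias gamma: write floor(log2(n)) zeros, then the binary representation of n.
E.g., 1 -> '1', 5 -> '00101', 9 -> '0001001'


num_bits = floor(log2(336)) + 1 = 9
leading_zeros = num_bits - 1 = 8
binary(336) = 101010000

Elias gamma(336) = '00000000' + '101010000' = 00000000101010000 (17 bits)


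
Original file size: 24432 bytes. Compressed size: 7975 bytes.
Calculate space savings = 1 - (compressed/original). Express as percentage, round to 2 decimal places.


ratio = compressed/original = 7975/24432 = 0.326416
savings = 1 - ratio = 1 - 0.326416 = 0.673584
as a percentage: 0.673584 * 100 = 67.36%

Space savings = 1 - 7975/24432 = 67.36%


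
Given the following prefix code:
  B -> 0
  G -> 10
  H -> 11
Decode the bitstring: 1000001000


Decoding step by step:
Bits 10 -> G
Bits 0 -> B
Bits 0 -> B
Bits 0 -> B
Bits 0 -> B
Bits 10 -> G
Bits 0 -> B
Bits 0 -> B


Decoded message: GBBBBGBB


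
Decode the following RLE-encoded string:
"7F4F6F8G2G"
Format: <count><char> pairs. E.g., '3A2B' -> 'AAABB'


Expanding each <count><char> pair:
  7F -> 'FFFFFFF'
  4F -> 'FFFF'
  6F -> 'FFFFFF'
  8G -> 'GGGGGGGG'
  2G -> 'GG'

Decoded = FFFFFFFFFFFFFFFFFGGGGGGGGGG


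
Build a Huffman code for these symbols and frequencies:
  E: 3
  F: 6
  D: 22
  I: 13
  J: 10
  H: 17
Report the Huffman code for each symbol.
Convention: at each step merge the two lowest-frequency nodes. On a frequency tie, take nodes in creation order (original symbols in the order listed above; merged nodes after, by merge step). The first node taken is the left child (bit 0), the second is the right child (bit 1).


Huffman tree construction:
Step 1: Merge E(3) + F(6) = 9
Step 2: Merge (E+F)(9) + J(10) = 19
Step 3: Merge I(13) + H(17) = 30
Step 4: Merge ((E+F)+J)(19) + D(22) = 41
Step 5: Merge (I+H)(30) + (((E+F)+J)+D)(41) = 71
Read each symbol's code off the tree from the root (left child = 0, right child = 1).

Codes:
  E: 1000 (length 4)
  F: 1001 (length 4)
  D: 11 (length 2)
  I: 00 (length 2)
  J: 101 (length 3)
  H: 01 (length 2)
Average code length: 170/71 = 2.3944 bits/symbol


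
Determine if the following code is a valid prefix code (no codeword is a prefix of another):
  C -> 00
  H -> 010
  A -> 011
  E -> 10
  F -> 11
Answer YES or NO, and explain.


Checking each pair (does one codeword prefix another?):
  C='00' vs H='010': no prefix
  C='00' vs A='011': no prefix
  C='00' vs E='10': no prefix
  C='00' vs F='11': no prefix
  H='010' vs C='00': no prefix
  H='010' vs A='011': no prefix
  H='010' vs E='10': no prefix
  H='010' vs F='11': no prefix
  A='011' vs C='00': no prefix
  A='011' vs H='010': no prefix
  A='011' vs E='10': no prefix
  A='011' vs F='11': no prefix
  E='10' vs C='00': no prefix
  E='10' vs H='010': no prefix
  E='10' vs A='011': no prefix
  E='10' vs F='11': no prefix
  F='11' vs C='00': no prefix
  F='11' vs H='010': no prefix
  F='11' vs A='011': no prefix
  F='11' vs E='10': no prefix
No violation found over all pairs.

YES -- this is a valid prefix code. No codeword is a prefix of any other codeword.


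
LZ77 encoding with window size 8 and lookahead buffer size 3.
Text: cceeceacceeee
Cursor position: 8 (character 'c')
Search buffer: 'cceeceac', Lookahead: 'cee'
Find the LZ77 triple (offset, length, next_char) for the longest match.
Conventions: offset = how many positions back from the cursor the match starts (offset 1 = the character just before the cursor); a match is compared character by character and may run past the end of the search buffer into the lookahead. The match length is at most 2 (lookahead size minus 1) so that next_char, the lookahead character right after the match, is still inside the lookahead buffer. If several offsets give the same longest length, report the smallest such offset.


Try each offset into the search buffer:
  offset=1 (pos 7, char 'c'): match length 1
  offset=2 (pos 6, char 'a'): match length 0
  offset=3 (pos 5, char 'e'): match length 0
  offset=4 (pos 4, char 'c'): match length 2
  offset=5 (pos 3, char 'e'): match length 0
  offset=6 (pos 2, char 'e'): match length 0
  offset=7 (pos 1, char 'c'): match length 2
  offset=8 (pos 0, char 'c'): match length 1
Longest match has length 2, found at offsets 4, 7; take the smallest, offset 4.
next_char = character at position 8 + 2 = 10 -> 'e'

Best match: offset=4, length=2 (matching 'ce' starting at position 4)
LZ77 triple: (4, 2, 'e')


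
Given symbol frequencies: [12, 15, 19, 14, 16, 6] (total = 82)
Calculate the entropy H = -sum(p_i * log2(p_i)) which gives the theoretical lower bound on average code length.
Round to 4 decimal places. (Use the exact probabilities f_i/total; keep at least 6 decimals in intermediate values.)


Per-symbol terms -p_i * log2(p_i) with p_i = f_i/82:
  p = 12/82 = 0.146341: log2(p) = -2.772590, -p*log2(p) = 0.405745
  p = 15/82 = 0.182927: log2(p) = -2.450661, -p*log2(p) = 0.448292
  p = 19/82 = 0.231707: log2(p) = -2.109624, -p*log2(p) = 0.488815
  p = 14/82 = 0.170732: log2(p) = -2.550197, -p*log2(p) = 0.435400
  p = 16/82 = 0.195122: log2(p) = -2.357552, -p*log2(p) = 0.460010
  p = 6/82 = 0.073171: log2(p) = -3.772590, -p*log2(p) = 0.276043
H = 0.405745 + 0.448292 + 0.488815 + 0.435400 + 0.460010 + 0.276043 = 2.514305

H = 2.5143 bits/symbol


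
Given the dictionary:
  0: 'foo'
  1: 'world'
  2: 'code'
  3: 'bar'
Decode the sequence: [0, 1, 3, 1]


Look up each index in the dictionary:
  0 -> 'foo'
  1 -> 'world'
  3 -> 'bar'
  1 -> 'world'

Decoded: "foo world bar world"


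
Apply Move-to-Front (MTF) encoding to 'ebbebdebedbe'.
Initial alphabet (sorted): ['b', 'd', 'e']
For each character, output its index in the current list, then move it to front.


MTF encoding:
'e': index 2 in ['b', 'd', 'e'] -> ['e', 'b', 'd']
'b': index 1 in ['e', 'b', 'd'] -> ['b', 'e', 'd']
'b': index 0 in ['b', 'e', 'd'] -> ['b', 'e', 'd']
'e': index 1 in ['b', 'e', 'd'] -> ['e', 'b', 'd']
'b': index 1 in ['e', 'b', 'd'] -> ['b', 'e', 'd']
'd': index 2 in ['b', 'e', 'd'] -> ['d', 'b', 'e']
'e': index 2 in ['d', 'b', 'e'] -> ['e', 'd', 'b']
'b': index 2 in ['e', 'd', 'b'] -> ['b', 'e', 'd']
'e': index 1 in ['b', 'e', 'd'] -> ['e', 'b', 'd']
'd': index 2 in ['e', 'b', 'd'] -> ['d', 'e', 'b']
'b': index 2 in ['d', 'e', 'b'] -> ['b', 'd', 'e']
'e': index 2 in ['b', 'd', 'e'] -> ['e', 'b', 'd']


Output: [2, 1, 0, 1, 1, 2, 2, 2, 1, 2, 2, 2]


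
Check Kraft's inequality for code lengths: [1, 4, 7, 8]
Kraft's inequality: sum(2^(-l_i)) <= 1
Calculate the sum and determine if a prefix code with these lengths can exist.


Sum = 2^(-1) + 2^(-4) + 2^(-7) + 2^(-8)
    = 0.5 + 0.0625 + 0.0078125 + 0.00390625
    = 147/256 = 0.57421875
Since 0.57421875 <= 1, Kraft's inequality IS satisfied.
A prefix code with these lengths CAN exist.

Kraft sum = 0.57421875. Satisfied.


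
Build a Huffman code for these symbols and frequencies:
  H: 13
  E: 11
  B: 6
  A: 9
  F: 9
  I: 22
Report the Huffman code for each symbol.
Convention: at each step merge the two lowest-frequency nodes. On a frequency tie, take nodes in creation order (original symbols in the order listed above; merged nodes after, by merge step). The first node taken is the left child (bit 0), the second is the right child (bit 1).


Huffman tree construction:
Step 1: Merge B(6) + A(9) = 15
Step 2: Merge F(9) + E(11) = 20
Step 3: Merge H(13) + (B+A)(15) = 28
Step 4: Merge (F+E)(20) + I(22) = 42
Step 5: Merge (H+(B+A))(28) + ((F+E)+I)(42) = 70
Read each symbol's code off the tree from the root (left child = 0, right child = 1).

Codes:
  H: 00 (length 2)
  E: 101 (length 3)
  B: 010 (length 3)
  A: 011 (length 3)
  F: 100 (length 3)
  I: 11 (length 2)
Average code length: 175/70 = 2.5000 bits/symbol


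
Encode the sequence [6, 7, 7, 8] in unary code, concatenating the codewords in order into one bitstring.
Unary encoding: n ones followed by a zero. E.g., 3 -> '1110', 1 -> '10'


Encode each number as n ones followed by a terminating 0:
  6 -> 1111110 (7 bits)
  7 -> 11111110 (8 bits)
  7 -> 11111110 (8 bits)
  8 -> 111111110 (9 bits)
Total length = 7 + 8 + 8 + 9 = 32 bits.

Unary([6, 7, 7, 8]) = 11111101111111011111110111111110 (32 bits)


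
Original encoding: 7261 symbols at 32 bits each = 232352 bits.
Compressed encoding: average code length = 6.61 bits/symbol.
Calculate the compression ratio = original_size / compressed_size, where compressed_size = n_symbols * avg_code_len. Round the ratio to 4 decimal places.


original_size = n_symbols * orig_bits = 7261 * 32 = 232352 bits
compressed_size = n_symbols * avg_code_len = 7261 * 6.61 = 47995.21 bits
ratio = original_size / compressed_size = 232352 / 47995.21 = 4.8411

Compression ratio = 4.8411


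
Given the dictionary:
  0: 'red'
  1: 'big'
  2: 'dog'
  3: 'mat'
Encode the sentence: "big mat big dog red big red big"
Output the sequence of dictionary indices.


Look up each word in the dictionary:
  'big' -> 1
  'mat' -> 3
  'big' -> 1
  'dog' -> 2
  'red' -> 0
  'big' -> 1
  'red' -> 0
  'big' -> 1

Encoded: [1, 3, 1, 2, 0, 1, 0, 1]


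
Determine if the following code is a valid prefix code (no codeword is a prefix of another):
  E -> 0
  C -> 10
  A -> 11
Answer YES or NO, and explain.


Checking each pair (does one codeword prefix another?):
  E='0' vs C='10': no prefix
  E='0' vs A='11': no prefix
  C='10' vs E='0': no prefix
  C='10' vs A='11': no prefix
  A='11' vs E='0': no prefix
  A='11' vs C='10': no prefix
No violation found over all pairs.

YES -- this is a valid prefix code. No codeword is a prefix of any other codeword.


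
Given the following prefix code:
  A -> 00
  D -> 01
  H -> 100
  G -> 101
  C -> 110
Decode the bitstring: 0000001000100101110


Decoding step by step:
Bits 00 -> A
Bits 00 -> A
Bits 00 -> A
Bits 100 -> H
Bits 01 -> D
Bits 00 -> A
Bits 101 -> G
Bits 110 -> C


Decoded message: AAAHDAGC


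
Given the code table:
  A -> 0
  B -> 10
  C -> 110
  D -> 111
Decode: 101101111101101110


Decoding:
10 -> B
110 -> C
111 -> D
110 -> C
110 -> C
111 -> D
0 -> A


Result: BCDCCDA


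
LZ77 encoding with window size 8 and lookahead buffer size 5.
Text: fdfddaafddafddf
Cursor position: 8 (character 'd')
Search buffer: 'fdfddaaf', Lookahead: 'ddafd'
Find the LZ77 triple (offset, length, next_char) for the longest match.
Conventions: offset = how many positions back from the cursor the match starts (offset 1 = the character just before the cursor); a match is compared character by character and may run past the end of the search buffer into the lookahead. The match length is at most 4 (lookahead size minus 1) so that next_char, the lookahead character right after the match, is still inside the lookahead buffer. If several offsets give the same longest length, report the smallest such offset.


Try each offset into the search buffer:
  offset=1 (pos 7, char 'f'): match length 0
  offset=2 (pos 6, char 'a'): match length 0
  offset=3 (pos 5, char 'a'): match length 0
  offset=4 (pos 4, char 'd'): match length 1
  offset=5 (pos 3, char 'd'): match length 3
  offset=6 (pos 2, char 'f'): match length 0
  offset=7 (pos 1, char 'd'): match length 1
  offset=8 (pos 0, char 'f'): match length 0
Longest match has length 3 at offset 5.
next_char = character at position 8 + 3 = 11 -> 'f'

Best match: offset=5, length=3 (matching 'dda' starting at position 3)
LZ77 triple: (5, 3, 'f')


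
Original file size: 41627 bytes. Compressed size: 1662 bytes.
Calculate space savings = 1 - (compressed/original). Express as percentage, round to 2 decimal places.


ratio = compressed/original = 1662/41627 = 0.039926
savings = 1 - ratio = 1 - 0.039926 = 0.960074
as a percentage: 0.960074 * 100 = 96.01%

Space savings = 1 - 1662/41627 = 96.01%


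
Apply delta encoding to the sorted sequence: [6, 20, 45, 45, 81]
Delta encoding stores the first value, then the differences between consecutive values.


First value: 6
Deltas:
  20 - 6 = 14
  45 - 20 = 25
  45 - 45 = 0
  81 - 45 = 36


Delta encoded: [6, 14, 25, 0, 36]


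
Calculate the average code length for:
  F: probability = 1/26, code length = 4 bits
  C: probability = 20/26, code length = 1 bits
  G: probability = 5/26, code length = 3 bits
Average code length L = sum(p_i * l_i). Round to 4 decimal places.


Weighted contributions p_i * l_i:
  F: (1/26) * 4 = 4/26
  C: (20/26) * 1 = 20/26
  G: (5/26) * 3 = 15/26
Sum = (4 + 20 + 15)/26 = 39/26

L = 39/26 = 1.5000 bits/symbol


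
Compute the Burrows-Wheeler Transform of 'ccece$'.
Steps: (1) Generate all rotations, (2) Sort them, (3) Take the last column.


Rotations (sorted):
  0: $ccece -> last char: e
  1: ccece$ -> last char: $
  2: ce$cce -> last char: e
  3: cece$c -> last char: c
  4: e$ccec -> last char: c
  5: ece$cc -> last char: c


BWT = e$eccc


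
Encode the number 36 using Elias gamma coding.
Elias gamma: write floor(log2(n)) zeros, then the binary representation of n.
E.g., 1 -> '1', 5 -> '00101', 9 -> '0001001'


num_bits = floor(log2(36)) + 1 = 6
leading_zeros = num_bits - 1 = 5
binary(36) = 100100

Elias gamma(36) = '00000' + '100100' = 00000100100 (11 bits)


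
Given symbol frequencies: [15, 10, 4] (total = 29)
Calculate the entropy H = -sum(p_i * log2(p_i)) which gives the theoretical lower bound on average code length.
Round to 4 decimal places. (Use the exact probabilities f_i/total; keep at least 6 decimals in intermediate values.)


Per-symbol terms -p_i * log2(p_i) with p_i = f_i/29:
  p = 15/29 = 0.517241: log2(p) = -0.951090, -p*log2(p) = 0.491943
  p = 10/29 = 0.344828: log2(p) = -1.536053, -p*log2(p) = 0.529673
  p = 4/29 = 0.137931: log2(p) = -2.857981, -p*log2(p) = 0.394204
H = 0.491943 + 0.529673 + 0.394204 = 1.415820

H = 1.4158 bits/symbol


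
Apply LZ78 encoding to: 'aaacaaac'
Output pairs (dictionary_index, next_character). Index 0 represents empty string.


LZ78 encoding steps:
Dictionary: {0: ''}
Step 1: w='' (idx 0), next='a' -> output (0, 'a'), add 'a' as idx 1
Step 2: w='a' (idx 1), next='a' -> output (1, 'a'), add 'aa' as idx 2
Step 3: w='' (idx 0), next='c' -> output (0, 'c'), add 'c' as idx 3
Step 4: w='aa' (idx 2), next='a' -> output (2, 'a'), add 'aaa' as idx 4
Step 5: w='c' (idx 3), end of input -> output (3, '')


Encoded: [(0, 'a'), (1, 'a'), (0, 'c'), (2, 'a'), (3, '')]


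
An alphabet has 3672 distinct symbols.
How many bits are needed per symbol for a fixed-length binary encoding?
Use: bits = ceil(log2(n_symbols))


log2(3672) = 11.8424
Bracket: 2^11 = 2048 < 3672 <= 2^12 = 4096
So ceil(log2(3672)) = 12

bits = ceil(log2(3672)) = ceil(11.8424) = 12 bits


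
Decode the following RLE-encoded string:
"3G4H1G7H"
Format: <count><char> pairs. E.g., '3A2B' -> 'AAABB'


Expanding each <count><char> pair:
  3G -> 'GGG'
  4H -> 'HHHH'
  1G -> 'G'
  7H -> 'HHHHHHH'

Decoded = GGGHHHHGHHHHHHH


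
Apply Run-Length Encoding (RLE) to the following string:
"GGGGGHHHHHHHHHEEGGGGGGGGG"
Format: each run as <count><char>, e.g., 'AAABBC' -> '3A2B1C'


Scanning runs left to right:
  i=0: run of 'G' x 5 -> '5G'
  i=5: run of 'H' x 9 -> '9H'
  i=14: run of 'E' x 2 -> '2E'
  i=16: run of 'G' x 9 -> '9G'

RLE = 5G9H2E9G


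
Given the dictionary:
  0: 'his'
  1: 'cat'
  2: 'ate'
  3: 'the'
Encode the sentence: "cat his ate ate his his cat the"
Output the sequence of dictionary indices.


Look up each word in the dictionary:
  'cat' -> 1
  'his' -> 0
  'ate' -> 2
  'ate' -> 2
  'his' -> 0
  'his' -> 0
  'cat' -> 1
  'the' -> 3

Encoded: [1, 0, 2, 2, 0, 0, 1, 3]


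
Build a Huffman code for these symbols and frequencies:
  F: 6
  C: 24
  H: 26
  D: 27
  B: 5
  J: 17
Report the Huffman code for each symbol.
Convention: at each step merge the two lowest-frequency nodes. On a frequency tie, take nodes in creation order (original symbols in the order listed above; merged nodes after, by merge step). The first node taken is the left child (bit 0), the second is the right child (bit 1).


Huffman tree construction:
Step 1: Merge B(5) + F(6) = 11
Step 2: Merge (B+F)(11) + J(17) = 28
Step 3: Merge C(24) + H(26) = 50
Step 4: Merge D(27) + ((B+F)+J)(28) = 55
Step 5: Merge (C+H)(50) + (D+((B+F)+J))(55) = 105
Read each symbol's code off the tree from the root (left child = 0, right child = 1).

Codes:
  F: 1101 (length 4)
  C: 00 (length 2)
  H: 01 (length 2)
  D: 10 (length 2)
  B: 1100 (length 4)
  J: 111 (length 3)
Average code length: 249/105 = 2.3714 bits/symbol


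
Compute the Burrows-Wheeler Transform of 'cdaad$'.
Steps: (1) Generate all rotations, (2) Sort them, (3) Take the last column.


Rotations (sorted):
  0: $cdaad -> last char: d
  1: aad$cd -> last char: d
  2: ad$cda -> last char: a
  3: cdaad$ -> last char: $
  4: d$cdaa -> last char: a
  5: daad$c -> last char: c


BWT = dda$ac


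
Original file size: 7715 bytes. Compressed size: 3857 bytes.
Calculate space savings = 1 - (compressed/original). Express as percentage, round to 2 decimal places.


ratio = compressed/original = 3857/7715 = 0.499935
savings = 1 - ratio = 1 - 0.499935 = 0.500065
as a percentage: 0.500065 * 100 = 50.01%

Space savings = 1 - 3857/7715 = 50.01%


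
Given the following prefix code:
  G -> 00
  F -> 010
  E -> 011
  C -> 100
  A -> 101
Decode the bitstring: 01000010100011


Decoding step by step:
Bits 010 -> F
Bits 00 -> G
Bits 010 -> F
Bits 100 -> C
Bits 011 -> E


Decoded message: FGFCE


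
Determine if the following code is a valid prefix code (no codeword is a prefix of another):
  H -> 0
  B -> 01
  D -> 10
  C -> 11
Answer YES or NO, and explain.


Checking each pair (does one codeword prefix another?):
  H='0' vs B='01': prefix -- VIOLATION

NO -- this is NOT a valid prefix code. H (0) is a prefix of B (01).


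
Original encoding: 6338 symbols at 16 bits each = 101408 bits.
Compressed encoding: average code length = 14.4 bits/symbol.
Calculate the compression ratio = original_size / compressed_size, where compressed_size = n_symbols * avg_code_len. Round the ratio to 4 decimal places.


original_size = n_symbols * orig_bits = 6338 * 16 = 101408 bits
compressed_size = n_symbols * avg_code_len = 6338 * 14.4 = 91267.2 bits
ratio = original_size / compressed_size = 101408 / 91267.2 = 1.1111

Compression ratio = 1.1111


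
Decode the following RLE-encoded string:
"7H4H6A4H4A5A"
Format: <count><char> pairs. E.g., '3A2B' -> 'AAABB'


Expanding each <count><char> pair:
  7H -> 'HHHHHHH'
  4H -> 'HHHH'
  6A -> 'AAAAAA'
  4H -> 'HHHH'
  4A -> 'AAAA'
  5A -> 'AAAAA'

Decoded = HHHHHHHHHHHAAAAAAHHHHAAAAAAAAA


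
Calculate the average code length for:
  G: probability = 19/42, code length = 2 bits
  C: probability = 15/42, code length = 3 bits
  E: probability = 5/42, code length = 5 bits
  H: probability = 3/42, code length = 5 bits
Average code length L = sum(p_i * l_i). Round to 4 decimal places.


Weighted contributions p_i * l_i:
  G: (19/42) * 2 = 38/42
  C: (15/42) * 3 = 45/42
  E: (5/42) * 5 = 25/42
  H: (3/42) * 5 = 15/42
Sum = (38 + 45 + 25 + 15)/42 = 123/42

L = 123/42 = 2.9286 bits/symbol


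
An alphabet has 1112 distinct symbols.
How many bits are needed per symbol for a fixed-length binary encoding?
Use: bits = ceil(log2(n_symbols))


log2(1112) = 10.1189
Bracket: 2^10 = 1024 < 1112 <= 2^11 = 2048
So ceil(log2(1112)) = 11

bits = ceil(log2(1112)) = ceil(10.1189) = 11 bits


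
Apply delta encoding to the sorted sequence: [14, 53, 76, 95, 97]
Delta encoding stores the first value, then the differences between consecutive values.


First value: 14
Deltas:
  53 - 14 = 39
  76 - 53 = 23
  95 - 76 = 19
  97 - 95 = 2


Delta encoded: [14, 39, 23, 19, 2]


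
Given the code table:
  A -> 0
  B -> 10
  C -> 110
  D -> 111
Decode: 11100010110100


Decoding:
111 -> D
0 -> A
0 -> A
0 -> A
10 -> B
110 -> C
10 -> B
0 -> A


Result: DAAABCBA


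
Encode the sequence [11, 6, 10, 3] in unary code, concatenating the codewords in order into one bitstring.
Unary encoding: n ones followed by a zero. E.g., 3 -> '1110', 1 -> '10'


Encode each number as n ones followed by a terminating 0:
  11 -> 111111111110 (12 bits)
  6 -> 1111110 (7 bits)
  10 -> 11111111110 (11 bits)
  3 -> 1110 (4 bits)
Total length = 12 + 7 + 11 + 4 = 34 bits.

Unary([11, 6, 10, 3]) = 1111111111101111110111111111101110 (34 bits)


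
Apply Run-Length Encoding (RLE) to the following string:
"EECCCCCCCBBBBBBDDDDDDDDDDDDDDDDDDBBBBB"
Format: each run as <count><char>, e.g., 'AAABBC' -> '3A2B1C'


Scanning runs left to right:
  i=0: run of 'E' x 2 -> '2E'
  i=2: run of 'C' x 7 -> '7C'
  i=9: run of 'B' x 6 -> '6B'
  i=15: run of 'D' x 18 -> '18D'
  i=33: run of 'B' x 5 -> '5B'

RLE = 2E7C6B18D5B


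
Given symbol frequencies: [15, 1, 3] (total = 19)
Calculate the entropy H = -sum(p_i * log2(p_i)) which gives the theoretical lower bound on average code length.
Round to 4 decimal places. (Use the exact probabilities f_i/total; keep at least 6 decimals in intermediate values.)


Per-symbol terms -p_i * log2(p_i) with p_i = f_i/19:
  p = 15/19 = 0.789474: log2(p) = -0.341037, -p*log2(p) = 0.269240
  p = 1/19 = 0.052632: log2(p) = -4.247928, -p*log2(p) = 0.223575
  p = 3/19 = 0.157895: log2(p) = -2.662965, -p*log2(p) = 0.420468
H = 0.269240 + 0.223575 + 0.420468 = 0.913283

H = 0.9133 bits/symbol


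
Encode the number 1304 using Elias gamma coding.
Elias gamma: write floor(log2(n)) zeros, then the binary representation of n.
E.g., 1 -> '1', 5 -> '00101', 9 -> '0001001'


num_bits = floor(log2(1304)) + 1 = 11
leading_zeros = num_bits - 1 = 10
binary(1304) = 10100011000

Elias gamma(1304) = '0000000000' + '10100011000' = 000000000010100011000 (21 bits)


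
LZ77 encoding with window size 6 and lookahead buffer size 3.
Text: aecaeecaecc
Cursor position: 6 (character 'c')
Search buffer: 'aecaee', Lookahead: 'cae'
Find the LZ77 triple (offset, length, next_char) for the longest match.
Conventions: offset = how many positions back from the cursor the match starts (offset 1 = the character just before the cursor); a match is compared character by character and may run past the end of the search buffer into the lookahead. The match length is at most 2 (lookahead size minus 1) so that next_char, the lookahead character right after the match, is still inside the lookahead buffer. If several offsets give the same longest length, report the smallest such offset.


Try each offset into the search buffer:
  offset=1 (pos 5, char 'e'): match length 0
  offset=2 (pos 4, char 'e'): match length 0
  offset=3 (pos 3, char 'a'): match length 0
  offset=4 (pos 2, char 'c'): match length 2
  offset=5 (pos 1, char 'e'): match length 0
  offset=6 (pos 0, char 'a'): match length 0
Longest match has length 2 at offset 4.
next_char = character at position 6 + 2 = 8 -> 'e'

Best match: offset=4, length=2 (matching 'ca' starting at position 2)
LZ77 triple: (4, 2, 'e')


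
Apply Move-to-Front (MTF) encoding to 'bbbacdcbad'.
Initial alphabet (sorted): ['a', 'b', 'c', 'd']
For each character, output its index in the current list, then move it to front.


MTF encoding:
'b': index 1 in ['a', 'b', 'c', 'd'] -> ['b', 'a', 'c', 'd']
'b': index 0 in ['b', 'a', 'c', 'd'] -> ['b', 'a', 'c', 'd']
'b': index 0 in ['b', 'a', 'c', 'd'] -> ['b', 'a', 'c', 'd']
'a': index 1 in ['b', 'a', 'c', 'd'] -> ['a', 'b', 'c', 'd']
'c': index 2 in ['a', 'b', 'c', 'd'] -> ['c', 'a', 'b', 'd']
'd': index 3 in ['c', 'a', 'b', 'd'] -> ['d', 'c', 'a', 'b']
'c': index 1 in ['d', 'c', 'a', 'b'] -> ['c', 'd', 'a', 'b']
'b': index 3 in ['c', 'd', 'a', 'b'] -> ['b', 'c', 'd', 'a']
'a': index 3 in ['b', 'c', 'd', 'a'] -> ['a', 'b', 'c', 'd']
'd': index 3 in ['a', 'b', 'c', 'd'] -> ['d', 'a', 'b', 'c']


Output: [1, 0, 0, 1, 2, 3, 1, 3, 3, 3]


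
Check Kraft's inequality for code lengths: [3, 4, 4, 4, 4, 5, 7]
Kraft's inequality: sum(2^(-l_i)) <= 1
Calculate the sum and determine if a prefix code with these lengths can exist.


Sum = 2^(-3) + 2^(-4) + 2^(-4) + 2^(-4) + 2^(-4) + 2^(-5) + 2^(-7)
    = 0.125 + 0.0625 + 0.0625 + 0.0625 + 0.0625 + 0.03125 + 0.0078125
    = 53/128 = 0.4140625
Since 0.4140625 <= 1, Kraft's inequality IS satisfied.
A prefix code with these lengths CAN exist.

Kraft sum = 0.4140625. Satisfied.


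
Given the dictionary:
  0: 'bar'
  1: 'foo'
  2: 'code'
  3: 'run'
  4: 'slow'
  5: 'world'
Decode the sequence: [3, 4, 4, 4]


Look up each index in the dictionary:
  3 -> 'run'
  4 -> 'slow'
  4 -> 'slow'
  4 -> 'slow'

Decoded: "run slow slow slow"


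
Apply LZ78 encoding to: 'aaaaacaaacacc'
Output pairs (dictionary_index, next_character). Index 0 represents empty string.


LZ78 encoding steps:
Dictionary: {0: ''}
Step 1: w='' (idx 0), next='a' -> output (0, 'a'), add 'a' as idx 1
Step 2: w='a' (idx 1), next='a' -> output (1, 'a'), add 'aa' as idx 2
Step 3: w='aa' (idx 2), next='c' -> output (2, 'c'), add 'aac' as idx 3
Step 4: w='aa' (idx 2), next='a' -> output (2, 'a'), add 'aaa' as idx 4
Step 5: w='' (idx 0), next='c' -> output (0, 'c'), add 'c' as idx 5
Step 6: w='a' (idx 1), next='c' -> output (1, 'c'), add 'ac' as idx 6
Step 7: w='c' (idx 5), end of input -> output (5, '')


Encoded: [(0, 'a'), (1, 'a'), (2, 'c'), (2, 'a'), (0, 'c'), (1, 'c'), (5, '')]


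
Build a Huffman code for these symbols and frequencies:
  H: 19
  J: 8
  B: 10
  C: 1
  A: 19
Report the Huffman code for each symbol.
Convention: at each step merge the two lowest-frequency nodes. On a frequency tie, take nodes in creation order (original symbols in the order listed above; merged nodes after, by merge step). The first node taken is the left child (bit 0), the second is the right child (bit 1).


Huffman tree construction:
Step 1: Merge C(1) + J(8) = 9
Step 2: Merge (C+J)(9) + B(10) = 19
Step 3: Merge H(19) + A(19) = 38
Step 4: Merge ((C+J)+B)(19) + (H+A)(38) = 57
Read each symbol's code off the tree from the root (left child = 0, right child = 1).

Codes:
  H: 10 (length 2)
  J: 001 (length 3)
  B: 01 (length 2)
  C: 000 (length 3)
  A: 11 (length 2)
Average code length: 123/57 = 2.1579 bits/symbol


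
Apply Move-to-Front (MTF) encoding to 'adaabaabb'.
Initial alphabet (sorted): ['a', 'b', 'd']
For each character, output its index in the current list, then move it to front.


MTF encoding:
'a': index 0 in ['a', 'b', 'd'] -> ['a', 'b', 'd']
'd': index 2 in ['a', 'b', 'd'] -> ['d', 'a', 'b']
'a': index 1 in ['d', 'a', 'b'] -> ['a', 'd', 'b']
'a': index 0 in ['a', 'd', 'b'] -> ['a', 'd', 'b']
'b': index 2 in ['a', 'd', 'b'] -> ['b', 'a', 'd']
'a': index 1 in ['b', 'a', 'd'] -> ['a', 'b', 'd']
'a': index 0 in ['a', 'b', 'd'] -> ['a', 'b', 'd']
'b': index 1 in ['a', 'b', 'd'] -> ['b', 'a', 'd']
'b': index 0 in ['b', 'a', 'd'] -> ['b', 'a', 'd']


Output: [0, 2, 1, 0, 2, 1, 0, 1, 0]


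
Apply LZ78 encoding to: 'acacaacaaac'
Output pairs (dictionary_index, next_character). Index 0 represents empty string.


LZ78 encoding steps:
Dictionary: {0: ''}
Step 1: w='' (idx 0), next='a' -> output (0, 'a'), add 'a' as idx 1
Step 2: w='' (idx 0), next='c' -> output (0, 'c'), add 'c' as idx 2
Step 3: w='a' (idx 1), next='c' -> output (1, 'c'), add 'ac' as idx 3
Step 4: w='a' (idx 1), next='a' -> output (1, 'a'), add 'aa' as idx 4
Step 5: w='c' (idx 2), next='a' -> output (2, 'a'), add 'ca' as idx 5
Step 6: w='aa' (idx 4), next='c' -> output (4, 'c'), add 'aac' as idx 6


Encoded: [(0, 'a'), (0, 'c'), (1, 'c'), (1, 'a'), (2, 'a'), (4, 'c')]


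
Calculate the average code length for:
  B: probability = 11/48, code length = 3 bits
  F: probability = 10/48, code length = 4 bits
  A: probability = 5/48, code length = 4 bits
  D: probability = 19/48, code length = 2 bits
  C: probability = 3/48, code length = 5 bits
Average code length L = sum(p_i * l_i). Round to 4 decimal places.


Weighted contributions p_i * l_i:
  B: (11/48) * 3 = 33/48
  F: (10/48) * 4 = 40/48
  A: (5/48) * 4 = 20/48
  D: (19/48) * 2 = 38/48
  C: (3/48) * 5 = 15/48
Sum = (33 + 40 + 20 + 38 + 15)/48 = 146/48

L = 146/48 = 3.0417 bits/symbol


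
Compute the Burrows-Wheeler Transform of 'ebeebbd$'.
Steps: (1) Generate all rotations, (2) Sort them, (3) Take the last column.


Rotations (sorted):
  0: $ebeebbd -> last char: d
  1: bbd$ebee -> last char: e
  2: bd$ebeeb -> last char: b
  3: beebbd$e -> last char: e
  4: d$ebeebb -> last char: b
  5: ebbd$ebe -> last char: e
  6: ebeebbd$ -> last char: $
  7: eebbd$eb -> last char: b


BWT = debebe$b


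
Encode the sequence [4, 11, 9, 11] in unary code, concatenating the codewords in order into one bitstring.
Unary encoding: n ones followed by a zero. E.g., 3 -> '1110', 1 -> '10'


Encode each number as n ones followed by a terminating 0:
  4 -> 11110 (5 bits)
  11 -> 111111111110 (12 bits)
  9 -> 1111111110 (10 bits)
  11 -> 111111111110 (12 bits)
Total length = 5 + 12 + 10 + 12 = 39 bits.

Unary([4, 11, 9, 11]) = 111101111111111101111111110111111111110 (39 bits)


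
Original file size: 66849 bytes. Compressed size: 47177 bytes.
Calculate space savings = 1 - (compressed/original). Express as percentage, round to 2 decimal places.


ratio = compressed/original = 47177/66849 = 0.705725
savings = 1 - ratio = 1 - 0.705725 = 0.294275
as a percentage: 0.294275 * 100 = 29.43%

Space savings = 1 - 47177/66849 = 29.43%


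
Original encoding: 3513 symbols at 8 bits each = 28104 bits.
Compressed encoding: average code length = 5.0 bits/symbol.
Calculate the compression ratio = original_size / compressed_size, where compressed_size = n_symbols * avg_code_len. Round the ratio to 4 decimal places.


original_size = n_symbols * orig_bits = 3513 * 8 = 28104 bits
compressed_size = n_symbols * avg_code_len = 3513 * 5.0 = 17565.0 bits
ratio = original_size / compressed_size = 28104 / 17565.0 = 1.6

Compression ratio = 1.6


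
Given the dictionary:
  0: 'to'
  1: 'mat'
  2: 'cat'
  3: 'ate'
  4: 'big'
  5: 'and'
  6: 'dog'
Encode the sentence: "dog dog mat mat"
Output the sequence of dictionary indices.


Look up each word in the dictionary:
  'dog' -> 6
  'dog' -> 6
  'mat' -> 1
  'mat' -> 1

Encoded: [6, 6, 1, 1]


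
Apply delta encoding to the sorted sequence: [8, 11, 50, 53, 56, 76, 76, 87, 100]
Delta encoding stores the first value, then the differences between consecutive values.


First value: 8
Deltas:
  11 - 8 = 3
  50 - 11 = 39
  53 - 50 = 3
  56 - 53 = 3
  76 - 56 = 20
  76 - 76 = 0
  87 - 76 = 11
  100 - 87 = 13


Delta encoded: [8, 3, 39, 3, 3, 20, 0, 11, 13]


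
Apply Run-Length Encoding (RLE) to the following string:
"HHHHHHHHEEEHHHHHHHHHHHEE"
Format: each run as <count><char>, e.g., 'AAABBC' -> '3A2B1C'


Scanning runs left to right:
  i=0: run of 'H' x 8 -> '8H'
  i=8: run of 'E' x 3 -> '3E'
  i=11: run of 'H' x 11 -> '11H'
  i=22: run of 'E' x 2 -> '2E'

RLE = 8H3E11H2E


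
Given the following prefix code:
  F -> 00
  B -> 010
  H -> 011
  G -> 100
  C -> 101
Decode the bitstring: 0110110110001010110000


Decoding step by step:
Bits 011 -> H
Bits 011 -> H
Bits 011 -> H
Bits 00 -> F
Bits 010 -> B
Bits 101 -> C
Bits 100 -> G
Bits 00 -> F


Decoded message: HHHFBCGF


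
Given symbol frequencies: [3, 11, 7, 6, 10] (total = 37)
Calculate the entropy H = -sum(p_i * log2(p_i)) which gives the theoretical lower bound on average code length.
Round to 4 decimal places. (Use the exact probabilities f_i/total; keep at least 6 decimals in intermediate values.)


Per-symbol terms -p_i * log2(p_i) with p_i = f_i/37:
  p = 3/37 = 0.081081: log2(p) = -3.624491, -p*log2(p) = 0.293878
  p = 11/37 = 0.297297: log2(p) = -1.750022, -p*log2(p) = 0.520277
  p = 7/37 = 0.189189: log2(p) = -2.402098, -p*log2(p) = 0.454451
  p = 6/37 = 0.162162: log2(p) = -2.624491, -p*log2(p) = 0.425593
  p = 10/37 = 0.270270: log2(p) = -1.887525, -p*log2(p) = 0.510142
H = 0.293878 + 0.520277 + 0.454451 + 0.425593 + 0.510142 = 2.204341

H = 2.2043 bits/symbol


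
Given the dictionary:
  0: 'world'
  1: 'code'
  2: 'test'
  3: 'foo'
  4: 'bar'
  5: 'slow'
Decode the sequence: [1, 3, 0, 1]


Look up each index in the dictionary:
  1 -> 'code'
  3 -> 'foo'
  0 -> 'world'
  1 -> 'code'

Decoded: "code foo world code"


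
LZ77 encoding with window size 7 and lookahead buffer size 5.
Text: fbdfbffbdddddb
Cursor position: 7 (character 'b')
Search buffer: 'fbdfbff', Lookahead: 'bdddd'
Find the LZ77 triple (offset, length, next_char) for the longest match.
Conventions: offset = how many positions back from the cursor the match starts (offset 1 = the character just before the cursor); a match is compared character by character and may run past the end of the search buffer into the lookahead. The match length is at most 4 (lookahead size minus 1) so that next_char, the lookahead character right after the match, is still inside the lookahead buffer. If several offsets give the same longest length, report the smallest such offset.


Try each offset into the search buffer:
  offset=1 (pos 6, char 'f'): match length 0
  offset=2 (pos 5, char 'f'): match length 0
  offset=3 (pos 4, char 'b'): match length 1
  offset=4 (pos 3, char 'f'): match length 0
  offset=5 (pos 2, char 'd'): match length 0
  offset=6 (pos 1, char 'b'): match length 2
  offset=7 (pos 0, char 'f'): match length 0
Longest match has length 2 at offset 6.
next_char = character at position 7 + 2 = 9 -> 'd'

Best match: offset=6, length=2 (matching 'bd' starting at position 1)
LZ77 triple: (6, 2, 'd')


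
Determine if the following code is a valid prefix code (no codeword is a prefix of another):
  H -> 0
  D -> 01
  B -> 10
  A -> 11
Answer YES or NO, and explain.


Checking each pair (does one codeword prefix another?):
  H='0' vs D='01': prefix -- VIOLATION

NO -- this is NOT a valid prefix code. H (0) is a prefix of D (01).


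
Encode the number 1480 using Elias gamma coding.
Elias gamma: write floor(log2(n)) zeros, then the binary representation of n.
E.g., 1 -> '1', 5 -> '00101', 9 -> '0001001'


num_bits = floor(log2(1480)) + 1 = 11
leading_zeros = num_bits - 1 = 10
binary(1480) = 10111001000

Elias gamma(1480) = '0000000000' + '10111001000' = 000000000010111001000 (21 bits)


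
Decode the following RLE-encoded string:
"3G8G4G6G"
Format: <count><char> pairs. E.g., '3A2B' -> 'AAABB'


Expanding each <count><char> pair:
  3G -> 'GGG'
  8G -> 'GGGGGGGG'
  4G -> 'GGGG'
  6G -> 'GGGGGG'

Decoded = GGGGGGGGGGGGGGGGGGGGG


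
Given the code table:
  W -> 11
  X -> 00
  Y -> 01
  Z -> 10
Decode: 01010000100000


Decoding:
01 -> Y
01 -> Y
00 -> X
00 -> X
10 -> Z
00 -> X
00 -> X


Result: YYXXZXX


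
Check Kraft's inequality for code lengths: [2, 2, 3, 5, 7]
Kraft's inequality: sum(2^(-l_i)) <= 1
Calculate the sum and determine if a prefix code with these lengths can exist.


Sum = 2^(-2) + 2^(-2) + 2^(-3) + 2^(-5) + 2^(-7)
    = 0.25 + 0.25 + 0.125 + 0.03125 + 0.0078125
    = 85/128 = 0.6640625
Since 0.6640625 <= 1, Kraft's inequality IS satisfied.
A prefix code with these lengths CAN exist.

Kraft sum = 0.6640625. Satisfied.


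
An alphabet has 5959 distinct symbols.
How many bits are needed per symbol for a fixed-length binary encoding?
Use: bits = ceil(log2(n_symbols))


log2(5959) = 12.5409
Bracket: 2^12 = 4096 < 5959 <= 2^13 = 8192
So ceil(log2(5959)) = 13

bits = ceil(log2(5959)) = ceil(12.5409) = 13 bits


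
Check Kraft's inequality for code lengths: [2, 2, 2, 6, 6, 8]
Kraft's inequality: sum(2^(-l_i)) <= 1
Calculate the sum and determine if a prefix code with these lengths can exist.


Sum = 2^(-2) + 2^(-2) + 2^(-2) + 2^(-6) + 2^(-6) + 2^(-8)
    = 0.25 + 0.25 + 0.25 + 0.015625 + 0.015625 + 0.00390625
    = 201/256 = 0.78515625
Since 0.78515625 <= 1, Kraft's inequality IS satisfied.
A prefix code with these lengths CAN exist.

Kraft sum = 0.78515625. Satisfied.


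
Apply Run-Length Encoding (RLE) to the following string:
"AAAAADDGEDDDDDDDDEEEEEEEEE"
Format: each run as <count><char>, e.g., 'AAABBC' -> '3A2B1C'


Scanning runs left to right:
  i=0: run of 'A' x 5 -> '5A'
  i=5: run of 'D' x 2 -> '2D'
  i=7: run of 'G' x 1 -> '1G'
  i=8: run of 'E' x 1 -> '1E'
  i=9: run of 'D' x 8 -> '8D'
  i=17: run of 'E' x 9 -> '9E'

RLE = 5A2D1G1E8D9E


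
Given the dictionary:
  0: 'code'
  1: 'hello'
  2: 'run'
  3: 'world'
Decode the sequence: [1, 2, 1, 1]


Look up each index in the dictionary:
  1 -> 'hello'
  2 -> 'run'
  1 -> 'hello'
  1 -> 'hello'

Decoded: "hello run hello hello"


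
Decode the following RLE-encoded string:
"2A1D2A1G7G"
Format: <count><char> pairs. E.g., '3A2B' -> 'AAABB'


Expanding each <count><char> pair:
  2A -> 'AA'
  1D -> 'D'
  2A -> 'AA'
  1G -> 'G'
  7G -> 'GGGGGGG'

Decoded = AADAAGGGGGGGG
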